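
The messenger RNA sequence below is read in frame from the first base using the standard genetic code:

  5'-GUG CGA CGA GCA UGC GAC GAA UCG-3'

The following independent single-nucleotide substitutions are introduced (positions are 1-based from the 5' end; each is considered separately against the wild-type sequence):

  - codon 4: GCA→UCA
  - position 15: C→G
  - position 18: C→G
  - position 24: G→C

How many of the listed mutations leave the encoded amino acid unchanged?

1

Codon 4: GCA (Ala) → UCA (Ser) — missense.
Codon 5: UGC (Cys) → UGG (Trp) — missense.
Codon 6: GAC (Asp) → GAG (Glu) — missense.
Codon 8: UCG (Ser) → UCC (Ser) — synonymous.
Synonymous: 1 of 4.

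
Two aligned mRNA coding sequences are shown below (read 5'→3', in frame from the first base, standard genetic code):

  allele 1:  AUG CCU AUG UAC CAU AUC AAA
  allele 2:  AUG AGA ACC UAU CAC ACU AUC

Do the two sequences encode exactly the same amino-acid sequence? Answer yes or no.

Codon 1: AUG Met / AUG Met — identical.
Codon 2: CCU Pro / AGA Arg — nonsynonymous.
Codon 3: AUG Met / ACC Thr — nonsynonymous.
Codon 4: UAC Tyr / UAU Tyr — synonymous.
Codon 5: CAU His / CAC His — synonymous.
Codon 6: AUC Ile / ACU Thr — nonsynonymous.
Codon 7: AAA Lys / AUC Ile — nonsynonymous.
Nonsynonymous differences: 4 → different protein.

no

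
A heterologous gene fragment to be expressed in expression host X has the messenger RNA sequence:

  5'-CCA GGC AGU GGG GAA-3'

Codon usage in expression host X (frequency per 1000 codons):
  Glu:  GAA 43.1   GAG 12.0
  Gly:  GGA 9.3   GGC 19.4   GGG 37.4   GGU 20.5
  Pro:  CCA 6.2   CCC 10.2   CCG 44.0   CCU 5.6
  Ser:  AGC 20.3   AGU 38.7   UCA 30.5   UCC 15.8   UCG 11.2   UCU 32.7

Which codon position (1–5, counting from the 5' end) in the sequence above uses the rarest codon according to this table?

Codon 1 CCA (Pro): 6.2 per 1000.
Codon 2 GGC (Gly): 19.4 per 1000.
Codon 3 AGU (Ser): 38.7 per 1000.
Codon 4 GGG (Gly): 37.4 per 1000.
Codon 5 GAA (Glu): 43.1 per 1000.
Lowest frequency is 6.2 at codon 1.

1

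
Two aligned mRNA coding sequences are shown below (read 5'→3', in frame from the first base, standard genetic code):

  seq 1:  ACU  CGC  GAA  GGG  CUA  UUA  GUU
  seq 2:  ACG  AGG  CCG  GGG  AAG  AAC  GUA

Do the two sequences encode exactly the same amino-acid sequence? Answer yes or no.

no

Codon 1: ACU Thr / ACG Thr — synonymous.
Codon 2: CGC Arg / AGG Arg — synonymous.
Codon 3: GAA Glu / CCG Pro — nonsynonymous.
Codon 4: GGG Gly / GGG Gly — identical.
Codon 5: CUA Leu / AAG Lys — nonsynonymous.
Codon 6: UUA Leu / AAC Asn — nonsynonymous.
Codon 7: GUU Val / GUA Val — synonymous.
Nonsynonymous differences: 3 → different protein.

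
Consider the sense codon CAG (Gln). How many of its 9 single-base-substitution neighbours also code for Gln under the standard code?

1

Position 1: none → 0 synonymous.
Position 2: none → 0 synonymous.
Position 3: CAA → 1 synonymous.
Total: 0 + 0 + 1 = 1.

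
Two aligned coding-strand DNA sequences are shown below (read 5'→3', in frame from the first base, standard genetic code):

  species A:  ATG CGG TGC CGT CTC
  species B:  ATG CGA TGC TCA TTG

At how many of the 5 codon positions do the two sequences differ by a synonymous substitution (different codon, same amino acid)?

2

Codon 1: ATG Met / ATG Met — identical.
Codon 2: CGG Arg / CGA Arg — synonymous.
Codon 3: TGC Cys / TGC Cys — identical.
Codon 4: CGT Arg / TCA Ser — nonsynonymous.
Codon 5: CTC Leu / TTG Leu — synonymous.
Synonymous differences: 2.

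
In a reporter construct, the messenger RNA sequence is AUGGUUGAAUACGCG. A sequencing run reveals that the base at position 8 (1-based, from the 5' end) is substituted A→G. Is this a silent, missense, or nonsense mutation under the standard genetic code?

Position 8 falls in codon 3: GAA → Glu.
After the substitution the codon is GGA → Gly.
Glu ≠ Gly, so this is a missense mutation.

missense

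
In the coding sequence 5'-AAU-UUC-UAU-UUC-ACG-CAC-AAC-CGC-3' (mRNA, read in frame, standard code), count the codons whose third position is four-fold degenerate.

Codon 1 AAU (Asn): third position 2-fold.
Codon 2 UUC (Phe): third position 2-fold.
Codon 3 UAU (Tyr): third position 2-fold.
Codon 4 UUC (Phe): third position 2-fold.
Codon 5 ACG (Thr): third position 4-fold.
Codon 6 CAC (His): third position 2-fold.
Codon 7 AAC (Asn): third position 2-fold.
Codon 8 CGC (Arg): third position 4-fold.
Four-fold degenerate third positions: 2.

2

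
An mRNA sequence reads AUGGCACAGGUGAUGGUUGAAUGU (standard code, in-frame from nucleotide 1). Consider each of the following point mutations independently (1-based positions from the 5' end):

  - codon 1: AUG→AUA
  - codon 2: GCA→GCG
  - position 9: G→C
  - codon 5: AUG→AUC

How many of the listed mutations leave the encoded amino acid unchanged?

1

Codon 1: AUG (Met) → AUA (Ile) — missense.
Codon 2: GCA (Ala) → GCG (Ala) — synonymous.
Codon 3: CAG (Gln) → CAC (His) — missense.
Codon 5: AUG (Met) → AUC (Ile) — missense.
Synonymous: 1 of 4.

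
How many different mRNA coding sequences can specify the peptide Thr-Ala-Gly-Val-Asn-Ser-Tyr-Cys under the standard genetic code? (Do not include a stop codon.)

Thr: 4 codons.
Ala: 4 codons.
Gly: 4 codons.
Val: 4 codons.
Asn: 2 codons.
Ser: 6 codons.
Tyr: 2 codons.
Cys: 2 codons.
4 × 4 × 4 × 4 × 2 × 6 × 2 × 2 = 12288.

12288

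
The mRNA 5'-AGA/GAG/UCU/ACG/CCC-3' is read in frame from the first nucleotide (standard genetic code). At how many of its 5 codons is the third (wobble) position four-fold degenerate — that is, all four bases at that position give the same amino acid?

3

Codon 1 AGA (Arg): third position 2-fold.
Codon 2 GAG (Glu): third position 2-fold.
Codon 3 UCU (Ser): third position 4-fold.
Codon 4 ACG (Thr): third position 4-fold.
Codon 5 CCC (Pro): third position 4-fold.
Four-fold degenerate third positions: 3.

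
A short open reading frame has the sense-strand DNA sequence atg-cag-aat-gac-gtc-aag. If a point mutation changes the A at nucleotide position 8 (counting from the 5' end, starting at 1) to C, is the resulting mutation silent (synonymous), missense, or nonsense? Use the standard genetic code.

missense

Position 8 falls in codon 3: AAT → Asn.
After the substitution the codon is ACT → Thr.
Asn ≠ Thr, so this is a missense mutation.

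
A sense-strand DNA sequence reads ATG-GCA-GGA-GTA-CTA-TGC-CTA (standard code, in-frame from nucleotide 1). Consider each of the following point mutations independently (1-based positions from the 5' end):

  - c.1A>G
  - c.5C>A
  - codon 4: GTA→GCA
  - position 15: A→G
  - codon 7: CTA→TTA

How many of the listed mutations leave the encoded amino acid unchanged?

2

Codon 1: ATG (Met) → GTG (Val) — missense.
Codon 2: GCA (Ala) → GAA (Glu) — missense.
Codon 4: GTA (Val) → GCA (Ala) — missense.
Codon 5: CTA (Leu) → CTG (Leu) — synonymous.
Codon 7: CTA (Leu) → TTA (Leu) — synonymous.
Synonymous: 2 of 5.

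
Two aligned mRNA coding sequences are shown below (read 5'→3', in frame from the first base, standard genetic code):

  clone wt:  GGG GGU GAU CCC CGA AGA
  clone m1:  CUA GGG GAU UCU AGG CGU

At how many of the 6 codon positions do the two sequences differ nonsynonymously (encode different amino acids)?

2

Codon 1: GGG Gly / CUA Leu — nonsynonymous.
Codon 2: GGU Gly / GGG Gly — synonymous.
Codon 3: GAU Asp / GAU Asp — identical.
Codon 4: CCC Pro / UCU Ser — nonsynonymous.
Codon 5: CGA Arg / AGG Arg — synonymous.
Codon 6: AGA Arg / CGU Arg — synonymous.
Nonsynonymous differences: 2.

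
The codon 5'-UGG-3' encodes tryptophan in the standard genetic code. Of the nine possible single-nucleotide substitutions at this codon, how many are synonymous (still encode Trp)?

0

Position 1: none → 0 synonymous.
Position 2: none → 0 synonymous.
Position 3: none → 0 synonymous.
Total: 0 + 0 + 0 = 0.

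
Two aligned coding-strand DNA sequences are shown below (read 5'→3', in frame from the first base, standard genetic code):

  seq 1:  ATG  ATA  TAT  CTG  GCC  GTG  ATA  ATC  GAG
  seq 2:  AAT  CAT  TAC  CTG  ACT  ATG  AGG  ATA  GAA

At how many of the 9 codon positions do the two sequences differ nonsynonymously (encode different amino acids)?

5

Codon 1: ATG Met / AAT Asn — nonsynonymous.
Codon 2: ATA Ile / CAT His — nonsynonymous.
Codon 3: TAT Tyr / TAC Tyr — synonymous.
Codon 4: CTG Leu / CTG Leu — identical.
Codon 5: GCC Ala / ACT Thr — nonsynonymous.
Codon 6: GTG Val / ATG Met — nonsynonymous.
Codon 7: ATA Ile / AGG Arg — nonsynonymous.
Codon 8: ATC Ile / ATA Ile — synonymous.
Codon 9: GAG Glu / GAA Glu — synonymous.
Nonsynonymous differences: 5.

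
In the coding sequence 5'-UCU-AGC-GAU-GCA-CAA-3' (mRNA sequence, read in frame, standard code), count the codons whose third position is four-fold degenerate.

Codon 1 UCU (Ser): third position 4-fold.
Codon 2 AGC (Ser): third position 2-fold.
Codon 3 GAU (Asp): third position 2-fold.
Codon 4 GCA (Ala): third position 4-fold.
Codon 5 CAA (Gln): third position 2-fold.
Four-fold degenerate third positions: 2.

2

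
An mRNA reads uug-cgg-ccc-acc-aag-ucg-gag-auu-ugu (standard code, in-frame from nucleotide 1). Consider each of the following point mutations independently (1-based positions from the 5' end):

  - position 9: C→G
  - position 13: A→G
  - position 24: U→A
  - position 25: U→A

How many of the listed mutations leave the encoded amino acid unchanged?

Codon 3: CCC (Pro) → CCG (Pro) — synonymous.
Codon 5: AAG (Lys) → GAG (Glu) — missense.
Codon 8: AUU (Ile) → AUA (Ile) — synonymous.
Codon 9: UGU (Cys) → AGU (Ser) — missense.
Synonymous: 2 of 4.

2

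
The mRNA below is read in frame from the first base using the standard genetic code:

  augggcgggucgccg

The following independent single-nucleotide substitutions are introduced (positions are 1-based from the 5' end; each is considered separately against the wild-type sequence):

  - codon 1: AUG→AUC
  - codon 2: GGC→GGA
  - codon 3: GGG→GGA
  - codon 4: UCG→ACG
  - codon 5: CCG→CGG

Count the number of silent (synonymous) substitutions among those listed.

2

Codon 1: AUG (Met) → AUC (Ile) — missense.
Codon 2: GGC (Gly) → GGA (Gly) — synonymous.
Codon 3: GGG (Gly) → GGA (Gly) — synonymous.
Codon 4: UCG (Ser) → ACG (Thr) — missense.
Codon 5: CCG (Pro) → CGG (Arg) — missense.
Synonymous: 2 of 5.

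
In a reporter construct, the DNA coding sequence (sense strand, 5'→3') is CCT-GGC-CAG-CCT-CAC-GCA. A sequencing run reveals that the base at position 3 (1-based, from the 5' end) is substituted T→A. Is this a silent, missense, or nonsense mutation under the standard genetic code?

silent

Position 3 falls in codon 1: CCT → Pro.
After the substitution the codon is CCA → Pro.
Both encode Pro, so the change is synonymous.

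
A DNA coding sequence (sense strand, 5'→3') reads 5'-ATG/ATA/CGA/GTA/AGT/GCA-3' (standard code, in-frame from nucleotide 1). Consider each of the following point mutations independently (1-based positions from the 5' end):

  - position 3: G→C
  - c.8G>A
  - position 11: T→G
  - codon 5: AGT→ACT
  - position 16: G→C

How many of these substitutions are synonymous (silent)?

Codon 1: ATG (Met) → ATC (Ile) — missense.
Codon 3: CGA (Arg) → CAA (Gln) — missense.
Codon 4: GTA (Val) → GGA (Gly) — missense.
Codon 5: AGT (Ser) → ACT (Thr) — missense.
Codon 6: GCA (Ala) → CCA (Pro) — missense.
Synonymous: 0 of 5.

0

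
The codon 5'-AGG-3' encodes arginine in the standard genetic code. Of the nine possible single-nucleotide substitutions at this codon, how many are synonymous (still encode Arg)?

Position 1: CGG → 1 synonymous.
Position 2: none → 0 synonymous.
Position 3: AGA → 1 synonymous.
Total: 1 + 0 + 1 = 2.

2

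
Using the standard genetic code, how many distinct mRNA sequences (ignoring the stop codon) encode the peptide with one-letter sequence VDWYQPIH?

768

Val: 4 codons.
Asp: 2 codons.
Trp: 1 codon.
Tyr: 2 codons.
Gln: 2 codons.
Pro: 4 codons.
Ile: 3 codons.
His: 2 codons.
4 × 2 × 1 × 2 × 2 × 4 × 3 × 2 = 768.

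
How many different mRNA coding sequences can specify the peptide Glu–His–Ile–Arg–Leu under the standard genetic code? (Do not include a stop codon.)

432

Glu: 2 codons.
His: 2 codons.
Ile: 3 codons.
Arg: 6 codons.
Leu: 6 codons.
2 × 2 × 3 × 6 × 6 = 432.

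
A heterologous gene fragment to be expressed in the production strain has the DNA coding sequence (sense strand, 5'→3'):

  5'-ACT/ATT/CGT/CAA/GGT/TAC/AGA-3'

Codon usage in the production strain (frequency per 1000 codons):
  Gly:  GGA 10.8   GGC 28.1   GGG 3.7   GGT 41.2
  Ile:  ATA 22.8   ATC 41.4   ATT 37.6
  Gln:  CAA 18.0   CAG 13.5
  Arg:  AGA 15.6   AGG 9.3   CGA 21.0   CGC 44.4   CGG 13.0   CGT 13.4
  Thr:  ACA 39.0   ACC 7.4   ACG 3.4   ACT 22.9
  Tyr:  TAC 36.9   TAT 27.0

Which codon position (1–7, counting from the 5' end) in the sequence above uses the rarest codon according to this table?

3

Codon 1 ACT (Thr): 22.9 per 1000.
Codon 2 ATT (Ile): 37.6 per 1000.
Codon 3 CGT (Arg): 13.4 per 1000.
Codon 4 CAA (Gln): 18.0 per 1000.
Codon 5 GGT (Gly): 41.2 per 1000.
Codon 6 TAC (Tyr): 36.9 per 1000.
Codon 7 AGA (Arg): 15.6 per 1000.
Lowest frequency is 13.4 at codon 3.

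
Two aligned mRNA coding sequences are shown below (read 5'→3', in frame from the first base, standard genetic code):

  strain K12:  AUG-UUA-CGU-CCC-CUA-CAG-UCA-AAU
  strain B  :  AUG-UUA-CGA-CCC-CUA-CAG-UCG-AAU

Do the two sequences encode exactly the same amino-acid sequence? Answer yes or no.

Codon 1: AUG Met / AUG Met — identical.
Codon 2: UUA Leu / UUA Leu — identical.
Codon 3: CGU Arg / CGA Arg — synonymous.
Codon 4: CCC Pro / CCC Pro — identical.
Codon 5: CUA Leu / CUA Leu — identical.
Codon 6: CAG Gln / CAG Gln — identical.
Codon 7: UCA Ser / UCG Ser — synonymous.
Codon 8: AAU Asn / AAU Asn — identical.
Nonsynonymous differences: 0 → same protein.

yes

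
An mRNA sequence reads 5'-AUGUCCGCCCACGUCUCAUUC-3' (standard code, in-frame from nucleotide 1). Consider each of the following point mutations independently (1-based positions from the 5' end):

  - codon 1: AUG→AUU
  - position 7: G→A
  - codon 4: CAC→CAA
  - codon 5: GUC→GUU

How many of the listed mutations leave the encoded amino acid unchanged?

Codon 1: AUG (Met) → AUU (Ile) — missense.
Codon 3: GCC (Ala) → ACC (Thr) — missense.
Codon 4: CAC (His) → CAA (Gln) — missense.
Codon 5: GUC (Val) → GUU (Val) — synonymous.
Synonymous: 1 of 4.

1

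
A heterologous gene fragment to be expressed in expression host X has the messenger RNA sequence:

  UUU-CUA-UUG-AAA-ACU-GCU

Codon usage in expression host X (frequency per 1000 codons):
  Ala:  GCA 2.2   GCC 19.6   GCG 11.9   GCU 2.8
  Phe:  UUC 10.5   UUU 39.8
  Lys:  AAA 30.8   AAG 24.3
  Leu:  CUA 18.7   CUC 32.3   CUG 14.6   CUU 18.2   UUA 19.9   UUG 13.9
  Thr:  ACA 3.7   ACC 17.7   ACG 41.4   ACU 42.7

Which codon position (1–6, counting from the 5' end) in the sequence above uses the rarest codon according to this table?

Codon 1 UUU (Phe): 39.8 per 1000.
Codon 2 CUA (Leu): 18.7 per 1000.
Codon 3 UUG (Leu): 13.9 per 1000.
Codon 4 AAA (Lys): 30.8 per 1000.
Codon 5 ACU (Thr): 42.7 per 1000.
Codon 6 GCU (Ala): 2.8 per 1000.
Lowest frequency is 2.8 at codon 6.

6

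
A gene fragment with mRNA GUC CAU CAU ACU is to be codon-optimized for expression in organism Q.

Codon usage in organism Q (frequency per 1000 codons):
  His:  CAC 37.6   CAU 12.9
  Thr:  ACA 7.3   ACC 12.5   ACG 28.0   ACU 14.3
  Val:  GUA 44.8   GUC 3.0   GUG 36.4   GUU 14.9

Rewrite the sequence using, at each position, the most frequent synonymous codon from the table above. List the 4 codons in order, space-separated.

Codon 1 (Val): best is GUA at 44.8.
Codon 2 (His): best is CAC at 37.6.
Codon 3 (His): best is CAC at 37.6.
Codon 4 (Thr): best is ACG at 28.0.

GUA CAC CAC ACG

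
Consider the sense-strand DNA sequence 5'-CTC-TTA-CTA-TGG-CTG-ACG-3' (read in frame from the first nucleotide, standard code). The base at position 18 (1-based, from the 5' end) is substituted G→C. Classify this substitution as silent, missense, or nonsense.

Position 18 falls in codon 6: ACG → Thr.
After the substitution the codon is ACC → Thr.
Both encode Thr, so the change is synonymous.

silent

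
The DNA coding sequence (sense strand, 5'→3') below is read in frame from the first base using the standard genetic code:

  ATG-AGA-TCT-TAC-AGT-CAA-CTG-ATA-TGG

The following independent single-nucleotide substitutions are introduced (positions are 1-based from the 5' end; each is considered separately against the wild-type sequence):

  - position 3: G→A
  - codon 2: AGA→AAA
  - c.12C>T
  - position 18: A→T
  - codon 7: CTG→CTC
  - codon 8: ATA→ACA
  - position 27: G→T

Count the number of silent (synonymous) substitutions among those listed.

2

Codon 1: ATG (Met) → ATA (Ile) — missense.
Codon 2: AGA (Arg) → AAA (Lys) — missense.
Codon 4: TAC (Tyr) → TAT (Tyr) — synonymous.
Codon 6: CAA (Gln) → CAT (His) — missense.
Codon 7: CTG (Leu) → CTC (Leu) — synonymous.
Codon 8: ATA (Ile) → ACA (Thr) — missense.
Codon 9: TGG (Trp) → TGT (Cys) — missense.
Synonymous: 2 of 7.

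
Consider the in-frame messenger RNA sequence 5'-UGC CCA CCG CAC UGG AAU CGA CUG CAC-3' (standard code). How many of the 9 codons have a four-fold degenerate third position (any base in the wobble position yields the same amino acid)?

Codon 1 UGC (Cys): third position 2-fold.
Codon 2 CCA (Pro): third position 4-fold.
Codon 3 CCG (Pro): third position 4-fold.
Codon 4 CAC (His): third position 2-fold.
Codon 5 UGG (Trp): third position 1-fold.
Codon 6 AAU (Asn): third position 2-fold.
Codon 7 CGA (Arg): third position 4-fold.
Codon 8 CUG (Leu): third position 4-fold.
Codon 9 CAC (His): third position 2-fold.
Four-fold degenerate third positions: 4.

4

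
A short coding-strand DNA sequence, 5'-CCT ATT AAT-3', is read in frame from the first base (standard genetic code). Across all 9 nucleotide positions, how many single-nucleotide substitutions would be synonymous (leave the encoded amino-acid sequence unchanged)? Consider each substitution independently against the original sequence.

Codon 1 (CCT, Pro): 3 synonymous substitutions.
Codon 2 (ATT, Ile): 2 synonymous substitutions.
Codon 3 (AAT, Asn): 1 synonymous substitution.
Total: 3 + 2 + 1 = 6.

6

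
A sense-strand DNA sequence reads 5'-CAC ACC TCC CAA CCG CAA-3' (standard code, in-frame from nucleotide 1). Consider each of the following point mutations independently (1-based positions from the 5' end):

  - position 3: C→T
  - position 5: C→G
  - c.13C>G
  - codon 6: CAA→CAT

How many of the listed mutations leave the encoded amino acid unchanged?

Codon 1: CAC (His) → CAT (His) — synonymous.
Codon 2: ACC (Thr) → AGC (Ser) — missense.
Codon 5: CCG (Pro) → GCG (Ala) — missense.
Codon 6: CAA (Gln) → CAT (His) — missense.
Synonymous: 1 of 4.

1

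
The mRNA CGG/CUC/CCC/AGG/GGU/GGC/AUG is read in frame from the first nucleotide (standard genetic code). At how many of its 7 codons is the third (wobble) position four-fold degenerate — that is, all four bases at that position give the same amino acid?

5

Codon 1 CGG (Arg): third position 4-fold.
Codon 2 CUC (Leu): third position 4-fold.
Codon 3 CCC (Pro): third position 4-fold.
Codon 4 AGG (Arg): third position 2-fold.
Codon 5 GGU (Gly): third position 4-fold.
Codon 6 GGC (Gly): third position 4-fold.
Codon 7 AUG (Met): third position 1-fold.
Four-fold degenerate third positions: 5.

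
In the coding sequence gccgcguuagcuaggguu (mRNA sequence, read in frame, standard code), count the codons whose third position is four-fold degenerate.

4

Codon 1 GCC (Ala): third position 4-fold.
Codon 2 GCG (Ala): third position 4-fold.
Codon 3 UUA (Leu): third position 2-fold.
Codon 4 GCU (Ala): third position 4-fold.
Codon 5 AGG (Arg): third position 2-fold.
Codon 6 GUU (Val): third position 4-fold.
Four-fold degenerate third positions: 4.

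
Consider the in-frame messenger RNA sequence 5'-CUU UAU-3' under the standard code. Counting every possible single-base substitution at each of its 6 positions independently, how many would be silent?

4

Codon 1 (CUU, Leu): 3 synonymous substitutions.
Codon 2 (UAU, Tyr): 1 synonymous substitution.
Total: 3 + 1 = 4.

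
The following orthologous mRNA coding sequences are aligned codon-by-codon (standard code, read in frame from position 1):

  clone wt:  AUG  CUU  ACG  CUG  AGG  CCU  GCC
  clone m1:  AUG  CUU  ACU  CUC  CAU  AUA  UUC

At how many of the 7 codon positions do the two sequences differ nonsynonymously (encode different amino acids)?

Codon 1: AUG Met / AUG Met — identical.
Codon 2: CUU Leu / CUU Leu — identical.
Codon 3: ACG Thr / ACU Thr — synonymous.
Codon 4: CUG Leu / CUC Leu — synonymous.
Codon 5: AGG Arg / CAU His — nonsynonymous.
Codon 6: CCU Pro / AUA Ile — nonsynonymous.
Codon 7: GCC Ala / UUC Phe — nonsynonymous.
Nonsynonymous differences: 3.

3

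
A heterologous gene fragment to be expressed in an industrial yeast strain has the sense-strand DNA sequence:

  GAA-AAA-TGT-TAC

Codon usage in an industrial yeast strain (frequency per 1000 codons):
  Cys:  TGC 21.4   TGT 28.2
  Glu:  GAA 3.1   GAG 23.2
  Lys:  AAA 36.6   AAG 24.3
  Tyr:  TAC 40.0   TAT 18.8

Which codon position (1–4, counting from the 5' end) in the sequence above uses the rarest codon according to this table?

Codon 1 GAA (Glu): 3.1 per 1000.
Codon 2 AAA (Lys): 36.6 per 1000.
Codon 3 TGT (Cys): 28.2 per 1000.
Codon 4 TAC (Tyr): 40.0 per 1000.
Lowest frequency is 3.1 at codon 1.

1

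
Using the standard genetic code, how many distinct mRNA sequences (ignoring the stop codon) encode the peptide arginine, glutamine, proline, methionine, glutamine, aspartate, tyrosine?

384

Arg: 6 codons.
Gln: 2 codons.
Pro: 4 codons.
Met: 1 codon.
Gln: 2 codons.
Asp: 2 codons.
Tyr: 2 codons.
6 × 2 × 4 × 1 × 2 × 2 × 2 = 384.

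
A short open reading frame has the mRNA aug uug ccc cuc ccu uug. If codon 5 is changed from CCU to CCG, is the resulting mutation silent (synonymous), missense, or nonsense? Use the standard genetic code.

Position 15 falls in codon 5: CCU → Pro.
After the substitution the codon is CCG → Pro.
Both encode Pro, so the change is synonymous.

silent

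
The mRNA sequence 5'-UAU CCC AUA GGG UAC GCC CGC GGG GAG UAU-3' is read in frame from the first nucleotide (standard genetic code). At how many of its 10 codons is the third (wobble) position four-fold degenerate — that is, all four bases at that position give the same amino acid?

Codon 1 UAU (Tyr): third position 2-fold.
Codon 2 CCC (Pro): third position 4-fold.
Codon 3 AUA (Ile): third position 3-fold.
Codon 4 GGG (Gly): third position 4-fold.
Codon 5 UAC (Tyr): third position 2-fold.
Codon 6 GCC (Ala): third position 4-fold.
Codon 7 CGC (Arg): third position 4-fold.
Codon 8 GGG (Gly): third position 4-fold.
Codon 9 GAG (Glu): third position 2-fold.
Codon 10 UAU (Tyr): third position 2-fold.
Four-fold degenerate third positions: 5.

5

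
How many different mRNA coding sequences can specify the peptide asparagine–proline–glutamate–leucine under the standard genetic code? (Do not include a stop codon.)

Asn: 2 codons.
Pro: 4 codons.
Glu: 2 codons.
Leu: 6 codons.
2 × 4 × 2 × 6 = 96.

96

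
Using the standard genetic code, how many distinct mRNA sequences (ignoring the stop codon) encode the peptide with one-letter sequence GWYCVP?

Gly: 4 codons.
Trp: 1 codon.
Tyr: 2 codons.
Cys: 2 codons.
Val: 4 codons.
Pro: 4 codons.
4 × 1 × 2 × 2 × 4 × 4 = 256.

256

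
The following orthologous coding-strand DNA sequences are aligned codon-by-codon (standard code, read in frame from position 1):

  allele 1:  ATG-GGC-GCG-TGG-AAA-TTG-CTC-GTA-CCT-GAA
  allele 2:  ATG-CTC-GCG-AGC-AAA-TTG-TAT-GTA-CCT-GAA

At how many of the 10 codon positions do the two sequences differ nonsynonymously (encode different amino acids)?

Codon 1: ATG Met / ATG Met — identical.
Codon 2: GGC Gly / CTC Leu — nonsynonymous.
Codon 3: GCG Ala / GCG Ala — identical.
Codon 4: TGG Trp / AGC Ser — nonsynonymous.
Codon 5: AAA Lys / AAA Lys — identical.
Codon 6: TTG Leu / TTG Leu — identical.
Codon 7: CTC Leu / TAT Tyr — nonsynonymous.
Codon 8: GTA Val / GTA Val — identical.
Codon 9: CCT Pro / CCT Pro — identical.
Codon 10: GAA Glu / GAA Glu — identical.
Nonsynonymous differences: 3.

3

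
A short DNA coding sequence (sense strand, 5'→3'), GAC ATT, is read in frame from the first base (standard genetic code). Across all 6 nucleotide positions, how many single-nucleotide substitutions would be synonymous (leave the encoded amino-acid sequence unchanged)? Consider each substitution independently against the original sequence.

Codon 1 (GAC, Asp): 1 synonymous substitution.
Codon 2 (ATT, Ile): 2 synonymous substitutions.
Total: 1 + 2 = 3.

3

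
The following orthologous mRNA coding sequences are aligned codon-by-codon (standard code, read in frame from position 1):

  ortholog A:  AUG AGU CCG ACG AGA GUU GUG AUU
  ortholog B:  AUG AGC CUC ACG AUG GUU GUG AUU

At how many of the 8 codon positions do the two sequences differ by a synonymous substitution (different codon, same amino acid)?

1

Codon 1: AUG Met / AUG Met — identical.
Codon 2: AGU Ser / AGC Ser — synonymous.
Codon 3: CCG Pro / CUC Leu — nonsynonymous.
Codon 4: ACG Thr / ACG Thr — identical.
Codon 5: AGA Arg / AUG Met — nonsynonymous.
Codon 6: GUU Val / GUU Val — identical.
Codon 7: GUG Val / GUG Val — identical.
Codon 8: AUU Ile / AUU Ile — identical.
Synonymous differences: 1.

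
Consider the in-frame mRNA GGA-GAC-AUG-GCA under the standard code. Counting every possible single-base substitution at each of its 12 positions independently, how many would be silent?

7

Codon 1 (GGA, Gly): 3 synonymous substitutions.
Codon 2 (GAC, Asp): 1 synonymous substitution.
Codon 3 (AUG, Met): 0 synonymous substitutions.
Codon 4 (GCA, Ala): 3 synonymous substitutions.
Total: 3 + 1 + 0 + 3 = 7.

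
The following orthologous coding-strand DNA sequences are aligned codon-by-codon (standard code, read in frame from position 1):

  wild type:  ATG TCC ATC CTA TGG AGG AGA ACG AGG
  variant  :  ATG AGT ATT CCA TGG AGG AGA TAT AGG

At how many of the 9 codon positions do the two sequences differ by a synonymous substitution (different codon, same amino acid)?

Codon 1: ATG Met / ATG Met — identical.
Codon 2: TCC Ser / AGT Ser — synonymous.
Codon 3: ATC Ile / ATT Ile — synonymous.
Codon 4: CTA Leu / CCA Pro — nonsynonymous.
Codon 5: TGG Trp / TGG Trp — identical.
Codon 6: AGG Arg / AGG Arg — identical.
Codon 7: AGA Arg / AGA Arg — identical.
Codon 8: ACG Thr / TAT Tyr — nonsynonymous.
Codon 9: AGG Arg / AGG Arg — identical.
Synonymous differences: 2.

2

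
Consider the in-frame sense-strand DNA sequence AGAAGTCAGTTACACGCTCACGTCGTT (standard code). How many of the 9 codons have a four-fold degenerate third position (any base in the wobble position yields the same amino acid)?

Codon 1 AGA (Arg): third position 2-fold.
Codon 2 AGT (Ser): third position 2-fold.
Codon 3 CAG (Gln): third position 2-fold.
Codon 4 TTA (Leu): third position 2-fold.
Codon 5 CAC (His): third position 2-fold.
Codon 6 GCT (Ala): third position 4-fold.
Codon 7 CAC (His): third position 2-fold.
Codon 8 GTC (Val): third position 4-fold.
Codon 9 GTT (Val): third position 4-fold.
Four-fold degenerate third positions: 3.

3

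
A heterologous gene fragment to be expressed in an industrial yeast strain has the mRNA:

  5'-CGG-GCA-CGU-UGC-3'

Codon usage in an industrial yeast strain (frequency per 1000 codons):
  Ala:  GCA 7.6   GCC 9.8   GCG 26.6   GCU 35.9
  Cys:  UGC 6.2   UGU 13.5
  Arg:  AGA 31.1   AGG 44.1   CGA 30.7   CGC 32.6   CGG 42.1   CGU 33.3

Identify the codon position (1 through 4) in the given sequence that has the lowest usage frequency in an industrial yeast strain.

4

Codon 1 CGG (Arg): 42.1 per 1000.
Codon 2 GCA (Ala): 7.6 per 1000.
Codon 3 CGU (Arg): 33.3 per 1000.
Codon 4 UGC (Cys): 6.2 per 1000.
Lowest frequency is 6.2 at codon 4.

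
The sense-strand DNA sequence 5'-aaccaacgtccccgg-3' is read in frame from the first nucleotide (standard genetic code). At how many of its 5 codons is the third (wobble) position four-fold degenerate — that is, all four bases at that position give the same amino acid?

Codon 1 AAC (Asn): third position 2-fold.
Codon 2 CAA (Gln): third position 2-fold.
Codon 3 CGT (Arg): third position 4-fold.
Codon 4 CCC (Pro): third position 4-fold.
Codon 5 CGG (Arg): third position 4-fold.
Four-fold degenerate third positions: 3.

3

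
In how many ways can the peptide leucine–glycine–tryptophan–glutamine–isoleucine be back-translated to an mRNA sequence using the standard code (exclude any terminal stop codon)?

144

Leu: 6 codons.
Gly: 4 codons.
Trp: 1 codon.
Gln: 2 codons.
Ile: 3 codons.
6 × 4 × 1 × 2 × 3 = 144.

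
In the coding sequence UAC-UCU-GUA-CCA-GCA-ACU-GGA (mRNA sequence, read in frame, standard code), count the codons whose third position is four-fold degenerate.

6

Codon 1 UAC (Tyr): third position 2-fold.
Codon 2 UCU (Ser): third position 4-fold.
Codon 3 GUA (Val): third position 4-fold.
Codon 4 CCA (Pro): third position 4-fold.
Codon 5 GCA (Ala): third position 4-fold.
Codon 6 ACU (Thr): third position 4-fold.
Codon 7 GGA (Gly): third position 4-fold.
Four-fold degenerate third positions: 6.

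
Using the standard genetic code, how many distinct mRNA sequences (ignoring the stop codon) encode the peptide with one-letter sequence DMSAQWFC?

Asp: 2 codons.
Met: 1 codon.
Ser: 6 codons.
Ala: 4 codons.
Gln: 2 codons.
Trp: 1 codon.
Phe: 2 codons.
Cys: 2 codons.
2 × 1 × 6 × 4 × 2 × 1 × 2 × 2 = 384.

384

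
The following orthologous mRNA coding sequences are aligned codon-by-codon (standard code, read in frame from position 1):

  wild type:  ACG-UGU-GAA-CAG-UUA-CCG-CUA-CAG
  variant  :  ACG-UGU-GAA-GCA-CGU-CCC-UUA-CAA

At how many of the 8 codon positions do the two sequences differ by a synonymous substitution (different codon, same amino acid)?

3

Codon 1: ACG Thr / ACG Thr — identical.
Codon 2: UGU Cys / UGU Cys — identical.
Codon 3: GAA Glu / GAA Glu — identical.
Codon 4: CAG Gln / GCA Ala — nonsynonymous.
Codon 5: UUA Leu / CGU Arg — nonsynonymous.
Codon 6: CCG Pro / CCC Pro — synonymous.
Codon 7: CUA Leu / UUA Leu — synonymous.
Codon 8: CAG Gln / CAA Gln — synonymous.
Synonymous differences: 3.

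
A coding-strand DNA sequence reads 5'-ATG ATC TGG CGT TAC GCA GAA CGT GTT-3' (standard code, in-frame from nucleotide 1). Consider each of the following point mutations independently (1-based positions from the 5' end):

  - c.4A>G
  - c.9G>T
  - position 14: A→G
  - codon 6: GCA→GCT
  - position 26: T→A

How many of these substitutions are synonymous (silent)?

1

Codon 2: ATC (Ile) → GTC (Val) — missense.
Codon 3: TGG (Trp) → TGT (Cys) — missense.
Codon 5: TAC (Tyr) → TGC (Cys) — missense.
Codon 6: GCA (Ala) → GCT (Ala) — synonymous.
Codon 9: GTT (Val) → GAT (Asp) — missense.
Synonymous: 1 of 5.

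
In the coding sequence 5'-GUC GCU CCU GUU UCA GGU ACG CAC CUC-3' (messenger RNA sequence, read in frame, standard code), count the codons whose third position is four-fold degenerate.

Codon 1 GUC (Val): third position 4-fold.
Codon 2 GCU (Ala): third position 4-fold.
Codon 3 CCU (Pro): third position 4-fold.
Codon 4 GUU (Val): third position 4-fold.
Codon 5 UCA (Ser): third position 4-fold.
Codon 6 GGU (Gly): third position 4-fold.
Codon 7 ACG (Thr): third position 4-fold.
Codon 8 CAC (His): third position 2-fold.
Codon 9 CUC (Leu): third position 4-fold.
Four-fold degenerate third positions: 8.

8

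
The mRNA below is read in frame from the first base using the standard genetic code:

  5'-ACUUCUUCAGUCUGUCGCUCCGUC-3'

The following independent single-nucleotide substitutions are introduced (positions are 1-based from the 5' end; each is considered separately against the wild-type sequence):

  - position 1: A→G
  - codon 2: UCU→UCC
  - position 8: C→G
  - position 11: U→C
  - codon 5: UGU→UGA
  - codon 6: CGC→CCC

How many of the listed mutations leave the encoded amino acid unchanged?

Codon 1: ACU (Thr) → GCU (Ala) — missense.
Codon 2: UCU (Ser) → UCC (Ser) — synonymous.
Codon 3: UCA (Ser) → UGA (Stop) — nonsense.
Codon 4: GUC (Val) → GCC (Ala) — missense.
Codon 5: UGU (Cys) → UGA (Stop) — nonsense.
Codon 6: CGC (Arg) → CCC (Pro) — missense.
Synonymous: 1 of 6.

1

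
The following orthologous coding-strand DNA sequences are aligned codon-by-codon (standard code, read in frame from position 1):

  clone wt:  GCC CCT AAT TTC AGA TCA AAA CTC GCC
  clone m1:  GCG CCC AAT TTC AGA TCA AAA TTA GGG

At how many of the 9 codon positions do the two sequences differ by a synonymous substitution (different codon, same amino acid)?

3

Codon 1: GCC Ala / GCG Ala — synonymous.
Codon 2: CCT Pro / CCC Pro — synonymous.
Codon 3: AAT Asn / AAT Asn — identical.
Codon 4: TTC Phe / TTC Phe — identical.
Codon 5: AGA Arg / AGA Arg — identical.
Codon 6: TCA Ser / TCA Ser — identical.
Codon 7: AAA Lys / AAA Lys — identical.
Codon 8: CTC Leu / TTA Leu — synonymous.
Codon 9: GCC Ala / GGG Gly — nonsynonymous.
Synonymous differences: 3.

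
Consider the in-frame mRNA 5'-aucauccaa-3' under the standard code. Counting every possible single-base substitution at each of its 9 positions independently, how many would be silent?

Codon 1 (AUC, Ile): 2 synonymous substitutions.
Codon 2 (AUC, Ile): 2 synonymous substitutions.
Codon 3 (CAA, Gln): 1 synonymous substitution.
Total: 2 + 2 + 1 = 5.

5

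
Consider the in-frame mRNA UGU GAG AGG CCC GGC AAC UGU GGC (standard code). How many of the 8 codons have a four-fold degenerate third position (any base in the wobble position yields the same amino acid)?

3

Codon 1 UGU (Cys): third position 2-fold.
Codon 2 GAG (Glu): third position 2-fold.
Codon 3 AGG (Arg): third position 2-fold.
Codon 4 CCC (Pro): third position 4-fold.
Codon 5 GGC (Gly): third position 4-fold.
Codon 6 AAC (Asn): third position 2-fold.
Codon 7 UGU (Cys): third position 2-fold.
Codon 8 GGC (Gly): third position 4-fold.
Four-fold degenerate third positions: 3.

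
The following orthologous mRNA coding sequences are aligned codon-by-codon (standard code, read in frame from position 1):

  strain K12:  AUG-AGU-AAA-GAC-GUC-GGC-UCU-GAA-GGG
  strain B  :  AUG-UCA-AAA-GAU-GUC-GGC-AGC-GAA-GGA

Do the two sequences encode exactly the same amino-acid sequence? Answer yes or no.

yes

Codon 1: AUG Met / AUG Met — identical.
Codon 2: AGU Ser / UCA Ser — synonymous.
Codon 3: AAA Lys / AAA Lys — identical.
Codon 4: GAC Asp / GAU Asp — synonymous.
Codon 5: GUC Val / GUC Val — identical.
Codon 6: GGC Gly / GGC Gly — identical.
Codon 7: UCU Ser / AGC Ser — synonymous.
Codon 8: GAA Glu / GAA Glu — identical.
Codon 9: GGG Gly / GGA Gly — synonymous.
Nonsynonymous differences: 0 → same protein.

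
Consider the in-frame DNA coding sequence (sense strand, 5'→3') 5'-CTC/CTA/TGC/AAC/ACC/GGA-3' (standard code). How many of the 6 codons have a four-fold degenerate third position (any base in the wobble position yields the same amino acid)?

4

Codon 1 CTC (Leu): third position 4-fold.
Codon 2 CTA (Leu): third position 4-fold.
Codon 3 TGC (Cys): third position 2-fold.
Codon 4 AAC (Asn): third position 2-fold.
Codon 5 ACC (Thr): third position 4-fold.
Codon 6 GGA (Gly): third position 4-fold.
Four-fold degenerate third positions: 4.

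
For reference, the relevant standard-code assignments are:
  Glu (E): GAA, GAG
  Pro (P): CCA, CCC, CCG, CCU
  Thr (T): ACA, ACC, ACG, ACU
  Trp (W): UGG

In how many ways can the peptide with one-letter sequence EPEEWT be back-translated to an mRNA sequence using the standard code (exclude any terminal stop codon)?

Glu: 2 codons.
Pro: 4 codons.
Glu: 2 codons.
Glu: 2 codons.
Trp: 1 codon.
Thr: 4 codons.
2 × 4 × 2 × 2 × 1 × 4 = 128.

128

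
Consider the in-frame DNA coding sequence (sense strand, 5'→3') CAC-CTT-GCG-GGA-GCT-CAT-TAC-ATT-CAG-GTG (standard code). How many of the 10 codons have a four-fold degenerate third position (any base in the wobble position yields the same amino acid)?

5

Codon 1 CAC (His): third position 2-fold.
Codon 2 CTT (Leu): third position 4-fold.
Codon 3 GCG (Ala): third position 4-fold.
Codon 4 GGA (Gly): third position 4-fold.
Codon 5 GCT (Ala): third position 4-fold.
Codon 6 CAT (His): third position 2-fold.
Codon 7 TAC (Tyr): third position 2-fold.
Codon 8 ATT (Ile): third position 3-fold.
Codon 9 CAG (Gln): third position 2-fold.
Codon 10 GTG (Val): third position 4-fold.
Four-fold degenerate third positions: 5.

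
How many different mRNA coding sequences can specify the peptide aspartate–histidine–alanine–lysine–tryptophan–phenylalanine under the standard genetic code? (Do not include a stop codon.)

Asp: 2 codons.
His: 2 codons.
Ala: 4 codons.
Lys: 2 codons.
Trp: 1 codon.
Phe: 2 codons.
2 × 2 × 4 × 2 × 1 × 2 = 64.

64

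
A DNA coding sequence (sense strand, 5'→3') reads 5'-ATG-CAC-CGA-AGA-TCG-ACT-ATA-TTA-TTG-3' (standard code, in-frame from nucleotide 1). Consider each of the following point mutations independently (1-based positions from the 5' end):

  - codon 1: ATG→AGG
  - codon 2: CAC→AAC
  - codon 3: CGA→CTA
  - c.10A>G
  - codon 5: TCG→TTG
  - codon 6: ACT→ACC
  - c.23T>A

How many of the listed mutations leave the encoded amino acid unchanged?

Codon 1: ATG (Met) → AGG (Arg) — missense.
Codon 2: CAC (His) → AAC (Asn) — missense.
Codon 3: CGA (Arg) → CTA (Leu) — missense.
Codon 4: AGA (Arg) → GGA (Gly) — missense.
Codon 5: TCG (Ser) → TTG (Leu) — missense.
Codon 6: ACT (Thr) → ACC (Thr) — synonymous.
Codon 8: TTA (Leu) → TAA (Stop) — nonsense.
Synonymous: 1 of 7.

1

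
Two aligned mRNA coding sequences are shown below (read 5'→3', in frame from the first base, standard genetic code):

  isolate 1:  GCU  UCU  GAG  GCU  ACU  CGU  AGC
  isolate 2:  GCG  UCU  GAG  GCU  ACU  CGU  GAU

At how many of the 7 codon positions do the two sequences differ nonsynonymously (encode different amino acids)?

1

Codon 1: GCU Ala / GCG Ala — synonymous.
Codon 2: UCU Ser / UCU Ser — identical.
Codon 3: GAG Glu / GAG Glu — identical.
Codon 4: GCU Ala / GCU Ala — identical.
Codon 5: ACU Thr / ACU Thr — identical.
Codon 6: CGU Arg / CGU Arg — identical.
Codon 7: AGC Ser / GAU Asp — nonsynonymous.
Nonsynonymous differences: 1.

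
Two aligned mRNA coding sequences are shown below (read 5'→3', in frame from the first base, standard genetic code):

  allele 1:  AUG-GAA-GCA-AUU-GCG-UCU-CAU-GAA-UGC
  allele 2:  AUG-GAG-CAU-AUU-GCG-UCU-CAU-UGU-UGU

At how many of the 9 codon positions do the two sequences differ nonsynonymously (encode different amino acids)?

2

Codon 1: AUG Met / AUG Met — identical.
Codon 2: GAA Glu / GAG Glu — synonymous.
Codon 3: GCA Ala / CAU His — nonsynonymous.
Codon 4: AUU Ile / AUU Ile — identical.
Codon 5: GCG Ala / GCG Ala — identical.
Codon 6: UCU Ser / UCU Ser — identical.
Codon 7: CAU His / CAU His — identical.
Codon 8: GAA Glu / UGU Cys — nonsynonymous.
Codon 9: UGC Cys / UGU Cys — synonymous.
Nonsynonymous differences: 2.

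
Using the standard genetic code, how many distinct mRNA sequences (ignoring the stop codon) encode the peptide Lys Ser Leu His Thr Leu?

3456

Lys: 2 codons.
Ser: 6 codons.
Leu: 6 codons.
His: 2 codons.
Thr: 4 codons.
Leu: 6 codons.
2 × 6 × 6 × 2 × 4 × 6 = 3456.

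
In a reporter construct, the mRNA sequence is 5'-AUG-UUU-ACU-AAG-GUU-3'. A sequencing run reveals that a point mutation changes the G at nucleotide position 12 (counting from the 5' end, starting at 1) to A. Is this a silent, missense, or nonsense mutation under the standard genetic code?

silent

Position 12 falls in codon 4: AAG → Lys.
After the substitution the codon is AAA → Lys.
Both encode Lys, so the change is synonymous.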